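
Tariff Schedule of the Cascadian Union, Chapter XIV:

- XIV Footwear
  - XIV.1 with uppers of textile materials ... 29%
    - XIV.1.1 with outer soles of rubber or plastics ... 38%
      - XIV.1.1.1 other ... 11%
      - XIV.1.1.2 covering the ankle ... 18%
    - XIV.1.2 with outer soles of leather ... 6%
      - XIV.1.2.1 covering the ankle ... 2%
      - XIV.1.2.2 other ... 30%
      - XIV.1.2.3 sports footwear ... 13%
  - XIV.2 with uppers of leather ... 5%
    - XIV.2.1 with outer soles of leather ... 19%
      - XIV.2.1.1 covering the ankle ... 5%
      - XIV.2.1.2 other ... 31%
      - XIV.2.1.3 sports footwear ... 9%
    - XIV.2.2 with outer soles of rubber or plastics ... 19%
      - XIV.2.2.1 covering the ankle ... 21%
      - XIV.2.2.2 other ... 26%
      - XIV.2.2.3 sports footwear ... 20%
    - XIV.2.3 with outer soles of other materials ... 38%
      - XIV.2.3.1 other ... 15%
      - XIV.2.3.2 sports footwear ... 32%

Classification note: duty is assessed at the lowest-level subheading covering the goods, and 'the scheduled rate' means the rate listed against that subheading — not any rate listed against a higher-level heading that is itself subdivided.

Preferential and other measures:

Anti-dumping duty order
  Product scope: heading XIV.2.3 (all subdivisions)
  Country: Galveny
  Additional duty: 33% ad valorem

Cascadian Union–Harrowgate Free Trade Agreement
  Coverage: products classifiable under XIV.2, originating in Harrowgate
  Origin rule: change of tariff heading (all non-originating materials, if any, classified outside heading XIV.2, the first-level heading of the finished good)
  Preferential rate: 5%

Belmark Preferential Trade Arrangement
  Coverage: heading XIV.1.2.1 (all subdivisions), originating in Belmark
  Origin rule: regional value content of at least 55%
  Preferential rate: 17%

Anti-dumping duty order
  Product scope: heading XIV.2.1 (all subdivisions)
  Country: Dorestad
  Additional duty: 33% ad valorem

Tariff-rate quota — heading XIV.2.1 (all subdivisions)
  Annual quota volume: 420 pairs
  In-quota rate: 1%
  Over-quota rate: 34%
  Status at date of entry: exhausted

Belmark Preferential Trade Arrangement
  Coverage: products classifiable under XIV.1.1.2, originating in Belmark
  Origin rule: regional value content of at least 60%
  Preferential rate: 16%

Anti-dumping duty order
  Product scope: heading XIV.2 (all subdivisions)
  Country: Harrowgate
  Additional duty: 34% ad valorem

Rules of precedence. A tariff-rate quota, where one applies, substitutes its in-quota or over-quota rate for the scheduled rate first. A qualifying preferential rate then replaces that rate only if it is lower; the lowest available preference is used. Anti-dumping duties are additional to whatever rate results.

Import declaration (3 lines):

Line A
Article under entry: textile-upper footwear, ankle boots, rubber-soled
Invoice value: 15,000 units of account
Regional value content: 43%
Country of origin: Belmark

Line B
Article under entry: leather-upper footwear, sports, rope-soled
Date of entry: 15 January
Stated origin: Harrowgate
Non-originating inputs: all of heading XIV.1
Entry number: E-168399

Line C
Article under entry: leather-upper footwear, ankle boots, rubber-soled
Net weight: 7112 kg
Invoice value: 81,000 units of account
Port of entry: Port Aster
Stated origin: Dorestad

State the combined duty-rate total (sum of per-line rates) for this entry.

78%

Line A: textile-upper → XIV.1; rubber-soled → XIV.1.1; ankle boots → XIV.1.1.2. Scheduled 18%. Belmark agreement on XIV.1.2.1: XIV.1.1.2 not covered; Belmark agreement on XIV.1.1.2: RVC < 60%. → 18%.
Line B: leather-upper → XIV.2; rope-soled → XIV.2.3; sports → XIV.2.3.2. Scheduled 32%. Harrowgate agreement on XIV.2: CTH met → 5% available; preferential 5%; anti-dumping (Harrowgate, XIV.2): +34%; total 5% + 34% = 39%. → 39%.
Line C: leather-upper → XIV.2; rubber-soled → XIV.2.2; ankle boots → XIV.2.2.1. Scheduled 21%. No special measure applies. → 21%.
Sum: 18% + 39% + 21% = 78%.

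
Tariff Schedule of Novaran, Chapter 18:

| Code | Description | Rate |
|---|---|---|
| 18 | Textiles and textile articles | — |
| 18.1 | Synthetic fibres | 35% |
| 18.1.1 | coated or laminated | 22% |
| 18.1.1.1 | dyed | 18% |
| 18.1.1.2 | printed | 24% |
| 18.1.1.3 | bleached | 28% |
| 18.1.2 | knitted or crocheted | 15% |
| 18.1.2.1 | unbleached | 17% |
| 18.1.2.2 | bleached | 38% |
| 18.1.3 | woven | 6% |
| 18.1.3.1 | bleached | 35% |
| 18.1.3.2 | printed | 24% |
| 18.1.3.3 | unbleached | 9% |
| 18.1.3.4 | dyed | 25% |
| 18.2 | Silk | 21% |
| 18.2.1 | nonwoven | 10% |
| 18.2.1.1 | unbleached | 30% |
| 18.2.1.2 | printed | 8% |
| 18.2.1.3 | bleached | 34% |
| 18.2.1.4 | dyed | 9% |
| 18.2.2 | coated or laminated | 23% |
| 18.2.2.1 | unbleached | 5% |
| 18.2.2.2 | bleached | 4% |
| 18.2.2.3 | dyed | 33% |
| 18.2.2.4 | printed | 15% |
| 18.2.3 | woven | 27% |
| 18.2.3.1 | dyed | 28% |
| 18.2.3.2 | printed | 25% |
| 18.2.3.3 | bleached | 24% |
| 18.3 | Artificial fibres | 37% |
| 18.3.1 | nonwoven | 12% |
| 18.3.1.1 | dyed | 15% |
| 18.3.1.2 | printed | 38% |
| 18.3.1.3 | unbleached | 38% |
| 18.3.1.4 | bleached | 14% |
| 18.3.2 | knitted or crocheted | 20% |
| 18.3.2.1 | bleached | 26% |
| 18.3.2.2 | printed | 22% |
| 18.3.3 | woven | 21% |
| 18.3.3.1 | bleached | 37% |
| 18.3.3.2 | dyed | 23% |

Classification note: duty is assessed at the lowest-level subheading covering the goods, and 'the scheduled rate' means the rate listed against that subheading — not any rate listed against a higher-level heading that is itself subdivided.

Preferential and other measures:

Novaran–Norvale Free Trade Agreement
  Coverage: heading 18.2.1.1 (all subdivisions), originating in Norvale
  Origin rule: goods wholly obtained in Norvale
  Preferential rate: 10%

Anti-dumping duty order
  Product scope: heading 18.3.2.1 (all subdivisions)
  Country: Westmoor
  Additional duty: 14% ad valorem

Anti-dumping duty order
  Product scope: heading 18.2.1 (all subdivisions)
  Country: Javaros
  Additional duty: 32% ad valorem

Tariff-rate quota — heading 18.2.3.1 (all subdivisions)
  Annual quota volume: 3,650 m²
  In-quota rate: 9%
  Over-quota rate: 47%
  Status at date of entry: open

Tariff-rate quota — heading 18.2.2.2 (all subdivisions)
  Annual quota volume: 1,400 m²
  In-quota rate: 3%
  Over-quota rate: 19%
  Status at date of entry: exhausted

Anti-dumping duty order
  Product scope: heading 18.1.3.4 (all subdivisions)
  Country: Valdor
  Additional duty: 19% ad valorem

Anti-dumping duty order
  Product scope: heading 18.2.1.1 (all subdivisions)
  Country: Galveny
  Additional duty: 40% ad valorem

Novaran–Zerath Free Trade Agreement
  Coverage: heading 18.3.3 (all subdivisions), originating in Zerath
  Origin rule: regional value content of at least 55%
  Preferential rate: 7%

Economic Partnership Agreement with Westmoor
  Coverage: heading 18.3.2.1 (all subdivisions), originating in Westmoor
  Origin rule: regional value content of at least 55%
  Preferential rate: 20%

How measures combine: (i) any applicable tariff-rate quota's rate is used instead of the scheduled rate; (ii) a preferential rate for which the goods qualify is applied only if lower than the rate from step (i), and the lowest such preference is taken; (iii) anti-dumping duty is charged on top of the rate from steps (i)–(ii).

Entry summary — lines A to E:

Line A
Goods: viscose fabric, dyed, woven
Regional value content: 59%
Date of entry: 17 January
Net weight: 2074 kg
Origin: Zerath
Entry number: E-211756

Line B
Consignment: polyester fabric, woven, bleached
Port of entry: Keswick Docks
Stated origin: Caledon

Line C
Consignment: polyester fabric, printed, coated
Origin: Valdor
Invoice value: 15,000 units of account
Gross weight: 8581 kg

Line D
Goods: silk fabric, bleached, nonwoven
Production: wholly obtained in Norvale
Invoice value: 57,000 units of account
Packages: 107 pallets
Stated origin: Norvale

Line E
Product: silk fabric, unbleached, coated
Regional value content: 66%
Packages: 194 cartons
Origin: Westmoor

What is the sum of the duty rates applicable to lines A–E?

105%

Line A: viscose → 18.3; woven → 18.3.3; dyed → 18.3.3.2. Scheduled 23%. Zerath agreement on 18.3.3: RVC ≥ 55% → 7% available; preferential 7%. → 7%.
Line B: polyester → 18.1; woven → 18.1.3; bleached → 18.1.3.1. Scheduled 35%. No special measure applies. → 35%.
Line C: polyester → 18.1; coated → 18.1.1; printed → 18.1.1.2. Scheduled 24%. No special measure applies. → 24%.
Line D: silk → 18.2; nonwoven → 18.2.1; bleached → 18.2.1.3. Scheduled 34%. Norvale agreement on 18.2.1.1: 18.2.1.3 not covered. → 34%.
Line E: silk → 18.2; coated → 18.2.2; unbleached → 18.2.2.1. Scheduled 5%. Westmoor agreement on 18.3.2.1: 18.2.2.1 not covered. → 5%.
Sum: 7% + 35% + 24% + 34% + 5% = 105%.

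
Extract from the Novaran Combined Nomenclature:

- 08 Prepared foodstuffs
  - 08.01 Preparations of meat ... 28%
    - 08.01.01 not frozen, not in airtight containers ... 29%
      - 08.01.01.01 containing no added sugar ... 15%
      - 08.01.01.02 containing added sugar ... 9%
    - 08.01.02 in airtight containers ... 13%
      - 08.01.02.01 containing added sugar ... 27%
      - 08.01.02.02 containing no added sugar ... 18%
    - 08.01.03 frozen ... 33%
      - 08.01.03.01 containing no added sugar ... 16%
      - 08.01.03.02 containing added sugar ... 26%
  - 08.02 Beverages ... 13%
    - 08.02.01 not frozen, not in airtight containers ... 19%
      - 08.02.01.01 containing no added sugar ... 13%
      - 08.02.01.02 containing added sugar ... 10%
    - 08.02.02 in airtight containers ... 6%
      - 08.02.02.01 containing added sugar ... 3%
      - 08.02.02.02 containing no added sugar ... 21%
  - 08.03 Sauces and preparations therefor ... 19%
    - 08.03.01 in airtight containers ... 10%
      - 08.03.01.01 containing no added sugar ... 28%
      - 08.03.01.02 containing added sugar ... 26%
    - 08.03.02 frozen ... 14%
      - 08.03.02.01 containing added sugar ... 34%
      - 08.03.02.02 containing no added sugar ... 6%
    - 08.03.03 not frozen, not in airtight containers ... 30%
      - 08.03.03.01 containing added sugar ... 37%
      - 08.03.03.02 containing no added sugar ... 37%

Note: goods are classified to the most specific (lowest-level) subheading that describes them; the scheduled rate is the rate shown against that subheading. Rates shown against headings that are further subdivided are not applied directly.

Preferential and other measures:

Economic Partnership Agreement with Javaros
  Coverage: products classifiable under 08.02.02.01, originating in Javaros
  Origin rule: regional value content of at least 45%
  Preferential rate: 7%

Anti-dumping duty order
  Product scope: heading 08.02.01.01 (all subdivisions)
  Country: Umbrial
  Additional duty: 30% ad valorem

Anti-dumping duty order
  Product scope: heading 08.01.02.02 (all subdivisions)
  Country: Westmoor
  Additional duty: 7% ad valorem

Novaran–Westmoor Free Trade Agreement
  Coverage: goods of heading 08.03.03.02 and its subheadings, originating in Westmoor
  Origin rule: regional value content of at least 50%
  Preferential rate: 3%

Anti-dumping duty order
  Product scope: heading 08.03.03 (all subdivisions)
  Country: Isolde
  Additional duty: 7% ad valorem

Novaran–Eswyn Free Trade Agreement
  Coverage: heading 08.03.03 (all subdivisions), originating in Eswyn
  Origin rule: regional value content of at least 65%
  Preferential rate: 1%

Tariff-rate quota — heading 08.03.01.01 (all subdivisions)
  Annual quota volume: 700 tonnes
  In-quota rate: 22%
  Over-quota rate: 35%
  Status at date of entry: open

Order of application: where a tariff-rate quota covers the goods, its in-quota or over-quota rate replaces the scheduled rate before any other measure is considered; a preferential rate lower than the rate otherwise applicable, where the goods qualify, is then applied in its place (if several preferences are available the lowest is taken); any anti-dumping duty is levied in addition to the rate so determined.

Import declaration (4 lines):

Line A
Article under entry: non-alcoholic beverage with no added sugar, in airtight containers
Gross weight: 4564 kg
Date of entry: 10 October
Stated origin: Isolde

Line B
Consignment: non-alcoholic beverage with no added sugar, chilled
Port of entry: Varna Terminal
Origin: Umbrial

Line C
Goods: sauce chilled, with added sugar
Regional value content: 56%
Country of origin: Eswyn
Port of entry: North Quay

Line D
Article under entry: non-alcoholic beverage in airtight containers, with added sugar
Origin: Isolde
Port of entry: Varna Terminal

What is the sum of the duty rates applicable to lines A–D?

Line A: non-alcoholic beverage → 08.02; in airtight containers → 08.02.02; with no added sugar → 08.02.02.02. Scheduled 21%. No special measure applies. → 21%.
Line B: non-alcoholic beverage → 08.02; chilled → 08.02.01; with no added sugar → 08.02.01.01. Scheduled 13%. anti-dumping (Umbrial, 08.02.01.01): +30%; total 13% + 30% = 43%. → 43%.
Line C: sauce → 08.03; chilled → 08.03.03; with added sugar → 08.03.03.01. Scheduled 37%. Eswyn agreement on 08.03.03: RVC < 65%. → 37%.
Line D: non-alcoholic beverage → 08.02; in airtight containers → 08.02.02; with added sugar → 08.02.02.01. Scheduled 3%. No special measure applies. → 3%.
Sum: 21% + 43% + 37% + 3% = 104%.

104%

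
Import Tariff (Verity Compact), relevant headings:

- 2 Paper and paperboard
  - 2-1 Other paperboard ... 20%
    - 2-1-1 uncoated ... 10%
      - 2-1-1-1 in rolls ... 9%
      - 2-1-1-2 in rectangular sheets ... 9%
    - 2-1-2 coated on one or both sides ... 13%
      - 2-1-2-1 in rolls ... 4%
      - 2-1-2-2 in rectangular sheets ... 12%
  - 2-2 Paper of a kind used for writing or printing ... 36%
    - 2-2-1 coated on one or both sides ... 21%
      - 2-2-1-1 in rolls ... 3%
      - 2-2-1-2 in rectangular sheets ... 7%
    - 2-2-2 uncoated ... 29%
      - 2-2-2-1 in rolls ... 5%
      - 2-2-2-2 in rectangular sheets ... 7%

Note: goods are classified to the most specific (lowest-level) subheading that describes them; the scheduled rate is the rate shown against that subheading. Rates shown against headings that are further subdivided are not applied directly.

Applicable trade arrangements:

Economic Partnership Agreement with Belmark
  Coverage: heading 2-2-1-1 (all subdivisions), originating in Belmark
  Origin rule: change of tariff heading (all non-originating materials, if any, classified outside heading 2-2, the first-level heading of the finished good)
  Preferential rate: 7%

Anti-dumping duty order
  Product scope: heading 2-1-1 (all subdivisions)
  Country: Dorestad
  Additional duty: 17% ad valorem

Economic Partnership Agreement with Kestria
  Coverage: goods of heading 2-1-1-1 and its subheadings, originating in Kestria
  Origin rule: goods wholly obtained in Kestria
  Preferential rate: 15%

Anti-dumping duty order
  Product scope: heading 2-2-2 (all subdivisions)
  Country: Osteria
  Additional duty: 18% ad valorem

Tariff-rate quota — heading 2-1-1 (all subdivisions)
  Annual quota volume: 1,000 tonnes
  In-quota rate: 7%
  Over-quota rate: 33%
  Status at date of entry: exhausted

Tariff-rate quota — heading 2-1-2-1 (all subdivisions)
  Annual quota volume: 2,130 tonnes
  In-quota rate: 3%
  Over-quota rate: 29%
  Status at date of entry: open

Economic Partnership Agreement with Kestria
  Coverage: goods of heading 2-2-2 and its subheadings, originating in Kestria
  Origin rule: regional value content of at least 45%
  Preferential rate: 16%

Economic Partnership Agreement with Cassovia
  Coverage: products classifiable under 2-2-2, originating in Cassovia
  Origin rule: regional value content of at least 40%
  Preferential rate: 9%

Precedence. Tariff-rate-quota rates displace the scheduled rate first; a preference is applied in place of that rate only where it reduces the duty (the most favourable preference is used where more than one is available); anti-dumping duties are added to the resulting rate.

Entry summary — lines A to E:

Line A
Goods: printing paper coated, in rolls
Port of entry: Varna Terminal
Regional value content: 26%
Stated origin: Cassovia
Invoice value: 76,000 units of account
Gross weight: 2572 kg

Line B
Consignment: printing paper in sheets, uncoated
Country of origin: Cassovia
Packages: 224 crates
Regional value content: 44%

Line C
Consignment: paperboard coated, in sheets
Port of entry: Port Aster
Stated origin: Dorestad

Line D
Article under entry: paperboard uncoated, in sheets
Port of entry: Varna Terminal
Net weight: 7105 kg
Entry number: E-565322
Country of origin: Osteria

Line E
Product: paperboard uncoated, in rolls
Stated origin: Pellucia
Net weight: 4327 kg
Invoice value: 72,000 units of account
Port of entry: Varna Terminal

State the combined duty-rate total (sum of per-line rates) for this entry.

Line A: printing paper → 2-2; coated → 2-2-1; in rolls → 2-2-1-1. Scheduled 3%. Cassovia agreement on 2-2-2: 2-2-1-1 not covered. → 3%.
Line B: printing paper → 2-2; uncoated → 2-2-2; in sheets → 2-2-2-2. Scheduled 7%. Cassovia agreement on 2-2-2: RVC ≥ 40% → 9% available; preference 9% not lower than 7% → no reduction. → 7%.
Line C: paperboard → 2-1; coated → 2-1-2; in sheets → 2-1-2-2. Scheduled 12%. No special measure applies. → 12%.
Line D: paperboard → 2-1; uncoated → 2-1-1; in sheets → 2-1-1-2. Scheduled 9%. quota on 2-1-1 exhausted → over-quota 33%. → 33%.
Line E: paperboard → 2-1; uncoated → 2-1-1; in rolls → 2-1-1-1. Scheduled 9%. quota on 2-1-1 exhausted → over-quota 33%. → 33%.
Sum: 3% + 7% + 12% + 33% + 33% = 88%.

88%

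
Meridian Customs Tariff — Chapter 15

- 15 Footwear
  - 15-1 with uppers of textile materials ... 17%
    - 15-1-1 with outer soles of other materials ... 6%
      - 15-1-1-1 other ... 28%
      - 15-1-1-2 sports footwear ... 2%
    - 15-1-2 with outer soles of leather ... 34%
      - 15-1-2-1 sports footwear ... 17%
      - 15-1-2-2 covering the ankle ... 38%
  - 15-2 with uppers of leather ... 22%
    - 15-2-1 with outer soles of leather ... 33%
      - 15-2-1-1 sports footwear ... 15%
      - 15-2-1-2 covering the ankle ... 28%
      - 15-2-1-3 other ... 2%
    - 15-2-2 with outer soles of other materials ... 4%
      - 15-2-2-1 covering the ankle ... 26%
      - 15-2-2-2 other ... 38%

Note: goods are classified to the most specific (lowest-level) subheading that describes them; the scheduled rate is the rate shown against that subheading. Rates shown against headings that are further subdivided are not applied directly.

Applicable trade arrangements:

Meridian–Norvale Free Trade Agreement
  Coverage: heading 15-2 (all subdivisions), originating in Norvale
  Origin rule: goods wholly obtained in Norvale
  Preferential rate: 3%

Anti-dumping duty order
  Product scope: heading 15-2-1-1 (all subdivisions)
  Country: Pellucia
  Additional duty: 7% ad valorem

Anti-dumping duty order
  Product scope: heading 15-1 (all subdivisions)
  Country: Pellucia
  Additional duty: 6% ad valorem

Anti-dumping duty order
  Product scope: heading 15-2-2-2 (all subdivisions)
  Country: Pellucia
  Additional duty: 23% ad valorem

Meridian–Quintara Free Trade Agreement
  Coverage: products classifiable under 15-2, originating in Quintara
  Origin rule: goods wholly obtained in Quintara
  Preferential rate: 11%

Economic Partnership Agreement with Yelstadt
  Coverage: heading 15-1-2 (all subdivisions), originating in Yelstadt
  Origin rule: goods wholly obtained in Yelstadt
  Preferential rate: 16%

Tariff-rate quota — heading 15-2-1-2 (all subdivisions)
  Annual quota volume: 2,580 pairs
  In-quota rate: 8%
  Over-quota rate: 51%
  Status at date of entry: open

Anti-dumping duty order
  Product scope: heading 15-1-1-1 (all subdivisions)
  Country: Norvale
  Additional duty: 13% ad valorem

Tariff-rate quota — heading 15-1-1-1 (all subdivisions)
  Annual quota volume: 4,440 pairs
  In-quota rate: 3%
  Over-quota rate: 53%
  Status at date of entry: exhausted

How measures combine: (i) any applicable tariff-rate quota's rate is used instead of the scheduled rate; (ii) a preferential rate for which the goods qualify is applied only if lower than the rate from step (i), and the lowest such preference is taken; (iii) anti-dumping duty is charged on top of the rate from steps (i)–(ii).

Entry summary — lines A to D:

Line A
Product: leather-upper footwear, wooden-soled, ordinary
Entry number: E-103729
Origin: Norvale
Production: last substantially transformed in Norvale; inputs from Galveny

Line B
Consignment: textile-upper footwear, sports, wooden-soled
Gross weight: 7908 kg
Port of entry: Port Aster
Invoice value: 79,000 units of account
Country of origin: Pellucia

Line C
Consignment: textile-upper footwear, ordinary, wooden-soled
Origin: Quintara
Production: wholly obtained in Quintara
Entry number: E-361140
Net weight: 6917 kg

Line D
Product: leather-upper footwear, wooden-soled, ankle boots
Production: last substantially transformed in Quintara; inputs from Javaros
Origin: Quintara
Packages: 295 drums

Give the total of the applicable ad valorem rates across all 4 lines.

125%

Line A: leather-upper → 15-2; wooden-soled → 15-2-2; ordinary → 15-2-2-2. Scheduled 38%. Norvale agreement on 15-2: not wholly obtained. → 38%.
Line B: textile-upper → 15-1; wooden-soled → 15-1-1; sports → 15-1-1-2. Scheduled 2%. anti-dumping (Pellucia, 15-1): +6%; total 2% + 6% = 8%. → 8%.
Line C: textile-upper → 15-1; wooden-soled → 15-1-1; ordinary → 15-1-1-1. Scheduled 28%. quota on 15-1-1-1 exhausted → over-quota 53%; Quintara agreement on 15-2: 15-1-1-1 not covered. → 53%.
Line D: leather-upper → 15-2; wooden-soled → 15-2-2; ankle boots → 15-2-2-1. Scheduled 26%. Quintara agreement on 15-2: not wholly obtained. → 26%.
Sum: 38% + 8% + 53% + 26% = 125%.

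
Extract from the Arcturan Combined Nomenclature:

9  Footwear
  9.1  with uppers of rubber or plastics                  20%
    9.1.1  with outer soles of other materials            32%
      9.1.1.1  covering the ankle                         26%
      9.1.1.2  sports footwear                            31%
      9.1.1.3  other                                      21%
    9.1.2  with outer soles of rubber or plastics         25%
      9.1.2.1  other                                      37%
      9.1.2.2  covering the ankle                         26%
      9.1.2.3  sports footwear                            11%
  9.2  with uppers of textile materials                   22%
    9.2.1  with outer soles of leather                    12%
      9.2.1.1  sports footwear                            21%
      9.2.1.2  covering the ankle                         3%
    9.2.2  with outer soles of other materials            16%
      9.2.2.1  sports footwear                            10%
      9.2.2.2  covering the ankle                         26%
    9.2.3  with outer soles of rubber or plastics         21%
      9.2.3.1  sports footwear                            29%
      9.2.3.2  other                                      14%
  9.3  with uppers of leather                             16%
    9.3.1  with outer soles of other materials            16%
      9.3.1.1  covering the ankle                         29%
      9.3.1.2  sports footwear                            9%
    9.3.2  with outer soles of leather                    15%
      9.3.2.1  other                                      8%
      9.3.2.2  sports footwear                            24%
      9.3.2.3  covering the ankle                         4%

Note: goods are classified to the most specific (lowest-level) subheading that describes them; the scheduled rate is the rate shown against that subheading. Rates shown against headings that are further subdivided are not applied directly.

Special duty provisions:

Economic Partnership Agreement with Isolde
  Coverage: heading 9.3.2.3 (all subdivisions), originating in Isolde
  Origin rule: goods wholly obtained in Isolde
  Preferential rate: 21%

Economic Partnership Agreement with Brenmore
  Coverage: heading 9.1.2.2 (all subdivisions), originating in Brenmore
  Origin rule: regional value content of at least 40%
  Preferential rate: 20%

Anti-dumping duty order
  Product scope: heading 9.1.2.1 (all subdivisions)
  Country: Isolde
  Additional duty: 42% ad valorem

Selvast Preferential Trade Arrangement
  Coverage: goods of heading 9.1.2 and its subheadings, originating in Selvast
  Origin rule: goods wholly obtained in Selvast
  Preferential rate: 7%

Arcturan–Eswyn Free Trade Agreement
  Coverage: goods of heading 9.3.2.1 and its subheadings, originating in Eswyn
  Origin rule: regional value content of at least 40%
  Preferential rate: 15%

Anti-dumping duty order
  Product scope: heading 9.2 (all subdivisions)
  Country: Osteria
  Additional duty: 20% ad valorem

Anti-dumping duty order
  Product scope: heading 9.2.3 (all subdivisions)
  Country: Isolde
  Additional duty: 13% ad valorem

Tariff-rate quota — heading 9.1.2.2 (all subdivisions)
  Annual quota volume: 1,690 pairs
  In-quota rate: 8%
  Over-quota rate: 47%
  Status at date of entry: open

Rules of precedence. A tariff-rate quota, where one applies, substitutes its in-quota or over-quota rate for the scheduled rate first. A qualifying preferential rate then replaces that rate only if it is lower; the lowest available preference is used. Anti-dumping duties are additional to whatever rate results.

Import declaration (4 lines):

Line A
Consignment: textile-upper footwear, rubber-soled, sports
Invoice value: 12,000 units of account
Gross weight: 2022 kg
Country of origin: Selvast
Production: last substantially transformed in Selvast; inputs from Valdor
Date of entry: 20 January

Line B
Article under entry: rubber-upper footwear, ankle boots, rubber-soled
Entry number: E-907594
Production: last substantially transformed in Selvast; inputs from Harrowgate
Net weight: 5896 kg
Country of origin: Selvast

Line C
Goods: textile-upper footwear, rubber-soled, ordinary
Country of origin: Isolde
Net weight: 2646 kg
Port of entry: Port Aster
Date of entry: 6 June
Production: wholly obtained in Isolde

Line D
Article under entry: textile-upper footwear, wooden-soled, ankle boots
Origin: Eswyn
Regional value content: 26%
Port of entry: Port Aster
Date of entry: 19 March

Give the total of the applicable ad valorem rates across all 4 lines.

Line A: textile-upper → 9.2; rubber-soled → 9.2.3; sports → 9.2.3.1. Scheduled 29%. Selvast agreement on 9.1.2: 9.2.3.1 not covered. → 29%.
Line B: rubber-upper → 9.1; rubber-soled → 9.1.2; ankle boots → 9.1.2.2. Scheduled 26%. quota on 9.1.2.2 open → in-quota 8%; Selvast agreement on 9.1.2: not wholly obtained. → 8%.
Line C: textile-upper → 9.2; rubber-soled → 9.2.3; ordinary → 9.2.3.2. Scheduled 14%. Isolde agreement on 9.3.2.3: 9.2.3.2 not covered; anti-dumping (Isolde, 9.2.3): +13%; total 14% + 13% = 27%. → 27%.
Line D: textile-upper → 9.2; wooden-soled → 9.2.2; ankle boots → 9.2.2.2. Scheduled 26%. Eswyn agreement on 9.3.2.1: 9.2.2.2 not covered. → 26%.
Sum: 29% + 8% + 27% + 26% = 90%.

90%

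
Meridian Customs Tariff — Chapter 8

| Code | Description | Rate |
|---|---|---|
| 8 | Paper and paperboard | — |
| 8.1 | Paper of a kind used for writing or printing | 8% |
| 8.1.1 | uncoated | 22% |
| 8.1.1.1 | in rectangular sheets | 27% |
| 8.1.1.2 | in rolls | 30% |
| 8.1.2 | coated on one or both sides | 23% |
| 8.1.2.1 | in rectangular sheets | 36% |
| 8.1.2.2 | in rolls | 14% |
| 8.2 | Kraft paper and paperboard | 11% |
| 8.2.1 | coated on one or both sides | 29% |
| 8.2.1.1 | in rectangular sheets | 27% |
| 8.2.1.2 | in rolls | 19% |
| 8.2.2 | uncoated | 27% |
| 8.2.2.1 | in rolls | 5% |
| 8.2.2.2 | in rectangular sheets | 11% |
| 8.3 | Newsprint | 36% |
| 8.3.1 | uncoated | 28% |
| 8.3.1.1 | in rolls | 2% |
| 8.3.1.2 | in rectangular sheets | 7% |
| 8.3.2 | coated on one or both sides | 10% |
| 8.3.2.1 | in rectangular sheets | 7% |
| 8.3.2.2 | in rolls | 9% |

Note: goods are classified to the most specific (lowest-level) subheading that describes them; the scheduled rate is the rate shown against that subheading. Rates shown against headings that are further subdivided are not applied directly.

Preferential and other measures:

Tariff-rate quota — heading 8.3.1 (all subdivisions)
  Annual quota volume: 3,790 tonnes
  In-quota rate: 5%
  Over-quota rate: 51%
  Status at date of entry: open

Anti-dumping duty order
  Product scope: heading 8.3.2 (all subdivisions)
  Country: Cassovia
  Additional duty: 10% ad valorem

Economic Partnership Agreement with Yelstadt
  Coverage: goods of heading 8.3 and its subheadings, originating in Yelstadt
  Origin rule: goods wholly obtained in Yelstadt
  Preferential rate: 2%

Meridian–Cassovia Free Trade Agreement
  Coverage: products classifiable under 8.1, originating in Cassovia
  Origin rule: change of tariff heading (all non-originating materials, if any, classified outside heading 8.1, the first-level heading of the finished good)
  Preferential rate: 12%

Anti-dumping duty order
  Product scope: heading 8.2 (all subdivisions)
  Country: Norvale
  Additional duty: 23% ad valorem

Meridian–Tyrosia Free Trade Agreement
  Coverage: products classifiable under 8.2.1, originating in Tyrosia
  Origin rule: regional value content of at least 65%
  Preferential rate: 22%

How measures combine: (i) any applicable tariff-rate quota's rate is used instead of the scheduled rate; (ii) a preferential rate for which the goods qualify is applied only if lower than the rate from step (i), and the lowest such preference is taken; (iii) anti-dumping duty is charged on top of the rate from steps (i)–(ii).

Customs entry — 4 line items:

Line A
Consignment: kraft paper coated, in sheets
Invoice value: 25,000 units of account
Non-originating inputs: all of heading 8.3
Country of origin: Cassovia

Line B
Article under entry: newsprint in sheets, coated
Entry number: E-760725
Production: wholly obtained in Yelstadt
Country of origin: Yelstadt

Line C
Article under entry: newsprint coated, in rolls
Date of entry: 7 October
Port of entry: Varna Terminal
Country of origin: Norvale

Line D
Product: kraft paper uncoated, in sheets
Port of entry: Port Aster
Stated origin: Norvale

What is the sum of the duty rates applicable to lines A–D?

72%

Line A: kraft paper → 8.2; coated → 8.2.1; in sheets → 8.2.1.1. Scheduled 27%. Cassovia agreement on 8.1: 8.2.1.1 not covered. → 27%.
Line B: newsprint → 8.3; coated → 8.3.2; in sheets → 8.3.2.1. Scheduled 7%. Yelstadt agreement on 8.3: wholly obtained → 2% available; preferential 2%. → 2%.
Line C: newsprint → 8.3; coated → 8.3.2; in rolls → 8.3.2.2. Scheduled 9%. No special measure applies. → 9%.
Line D: kraft paper → 8.2; uncoated → 8.2.2; in sheets → 8.2.2.2. Scheduled 11%. anti-dumping (Norvale, 8.2): +23%; total 11% + 23% = 34%. → 34%.
Sum: 27% + 2% + 9% + 34% = 72%.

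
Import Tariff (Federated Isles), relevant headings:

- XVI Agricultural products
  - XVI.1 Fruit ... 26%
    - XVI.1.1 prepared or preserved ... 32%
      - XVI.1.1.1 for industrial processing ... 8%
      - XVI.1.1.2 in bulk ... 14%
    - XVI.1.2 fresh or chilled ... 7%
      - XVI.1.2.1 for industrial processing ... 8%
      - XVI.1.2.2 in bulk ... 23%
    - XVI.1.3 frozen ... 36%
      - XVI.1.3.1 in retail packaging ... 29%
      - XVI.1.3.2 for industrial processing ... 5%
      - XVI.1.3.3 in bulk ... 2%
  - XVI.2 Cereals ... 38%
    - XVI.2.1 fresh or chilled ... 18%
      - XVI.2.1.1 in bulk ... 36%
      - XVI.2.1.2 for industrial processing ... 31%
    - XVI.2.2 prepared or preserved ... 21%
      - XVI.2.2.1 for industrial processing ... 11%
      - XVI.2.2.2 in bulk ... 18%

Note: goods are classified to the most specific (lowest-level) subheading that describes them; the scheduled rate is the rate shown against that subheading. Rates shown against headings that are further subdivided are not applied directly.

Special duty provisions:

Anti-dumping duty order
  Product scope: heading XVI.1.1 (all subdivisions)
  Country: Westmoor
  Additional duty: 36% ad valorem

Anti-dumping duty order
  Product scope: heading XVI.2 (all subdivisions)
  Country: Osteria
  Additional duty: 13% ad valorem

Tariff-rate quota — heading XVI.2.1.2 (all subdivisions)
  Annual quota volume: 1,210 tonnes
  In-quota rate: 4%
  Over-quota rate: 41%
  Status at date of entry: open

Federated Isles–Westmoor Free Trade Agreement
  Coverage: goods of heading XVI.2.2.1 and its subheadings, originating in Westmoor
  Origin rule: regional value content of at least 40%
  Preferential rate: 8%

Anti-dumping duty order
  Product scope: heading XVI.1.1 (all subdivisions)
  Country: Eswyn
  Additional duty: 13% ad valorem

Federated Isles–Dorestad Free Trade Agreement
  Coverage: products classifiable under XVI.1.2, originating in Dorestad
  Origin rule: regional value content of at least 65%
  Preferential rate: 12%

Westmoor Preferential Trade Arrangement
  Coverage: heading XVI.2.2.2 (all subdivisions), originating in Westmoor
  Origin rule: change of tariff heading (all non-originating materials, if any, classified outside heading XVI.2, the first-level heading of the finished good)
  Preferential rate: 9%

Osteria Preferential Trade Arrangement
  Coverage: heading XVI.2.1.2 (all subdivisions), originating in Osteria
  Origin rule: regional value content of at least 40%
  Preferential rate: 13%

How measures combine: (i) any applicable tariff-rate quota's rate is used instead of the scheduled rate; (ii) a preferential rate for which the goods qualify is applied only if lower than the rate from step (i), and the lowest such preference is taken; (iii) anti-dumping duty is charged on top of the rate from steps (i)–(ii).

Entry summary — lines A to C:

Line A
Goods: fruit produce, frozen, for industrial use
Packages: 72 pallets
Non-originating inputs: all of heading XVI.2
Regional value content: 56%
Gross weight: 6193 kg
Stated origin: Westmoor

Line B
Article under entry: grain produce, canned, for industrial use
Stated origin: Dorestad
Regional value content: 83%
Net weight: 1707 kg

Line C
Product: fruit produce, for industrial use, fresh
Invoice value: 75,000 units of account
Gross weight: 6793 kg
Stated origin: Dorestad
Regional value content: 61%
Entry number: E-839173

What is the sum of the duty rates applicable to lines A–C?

Line A: fruit → XVI.1; frozen → XVI.1.3; for industrial use → XVI.1.3.2. Scheduled 5%. Westmoor agreement on XVI.2.2.1: XVI.1.3.2 not covered; Westmoor agreement on XVI.2.2.2: XVI.1.3.2 not covered. → 5%.
Line B: grain → XVI.2; canned → XVI.2.2; for industrial use → XVI.2.2.1. Scheduled 11%. Dorestad agreement on XVI.1.2: XVI.2.2.1 not covered. → 11%.
Line C: fruit → XVI.1; fresh → XVI.1.2; for industrial use → XVI.1.2.1. Scheduled 8%. Dorestad agreement on XVI.1.2: RVC < 65%. → 8%.
Sum: 5% + 11% + 8% = 24%.

24%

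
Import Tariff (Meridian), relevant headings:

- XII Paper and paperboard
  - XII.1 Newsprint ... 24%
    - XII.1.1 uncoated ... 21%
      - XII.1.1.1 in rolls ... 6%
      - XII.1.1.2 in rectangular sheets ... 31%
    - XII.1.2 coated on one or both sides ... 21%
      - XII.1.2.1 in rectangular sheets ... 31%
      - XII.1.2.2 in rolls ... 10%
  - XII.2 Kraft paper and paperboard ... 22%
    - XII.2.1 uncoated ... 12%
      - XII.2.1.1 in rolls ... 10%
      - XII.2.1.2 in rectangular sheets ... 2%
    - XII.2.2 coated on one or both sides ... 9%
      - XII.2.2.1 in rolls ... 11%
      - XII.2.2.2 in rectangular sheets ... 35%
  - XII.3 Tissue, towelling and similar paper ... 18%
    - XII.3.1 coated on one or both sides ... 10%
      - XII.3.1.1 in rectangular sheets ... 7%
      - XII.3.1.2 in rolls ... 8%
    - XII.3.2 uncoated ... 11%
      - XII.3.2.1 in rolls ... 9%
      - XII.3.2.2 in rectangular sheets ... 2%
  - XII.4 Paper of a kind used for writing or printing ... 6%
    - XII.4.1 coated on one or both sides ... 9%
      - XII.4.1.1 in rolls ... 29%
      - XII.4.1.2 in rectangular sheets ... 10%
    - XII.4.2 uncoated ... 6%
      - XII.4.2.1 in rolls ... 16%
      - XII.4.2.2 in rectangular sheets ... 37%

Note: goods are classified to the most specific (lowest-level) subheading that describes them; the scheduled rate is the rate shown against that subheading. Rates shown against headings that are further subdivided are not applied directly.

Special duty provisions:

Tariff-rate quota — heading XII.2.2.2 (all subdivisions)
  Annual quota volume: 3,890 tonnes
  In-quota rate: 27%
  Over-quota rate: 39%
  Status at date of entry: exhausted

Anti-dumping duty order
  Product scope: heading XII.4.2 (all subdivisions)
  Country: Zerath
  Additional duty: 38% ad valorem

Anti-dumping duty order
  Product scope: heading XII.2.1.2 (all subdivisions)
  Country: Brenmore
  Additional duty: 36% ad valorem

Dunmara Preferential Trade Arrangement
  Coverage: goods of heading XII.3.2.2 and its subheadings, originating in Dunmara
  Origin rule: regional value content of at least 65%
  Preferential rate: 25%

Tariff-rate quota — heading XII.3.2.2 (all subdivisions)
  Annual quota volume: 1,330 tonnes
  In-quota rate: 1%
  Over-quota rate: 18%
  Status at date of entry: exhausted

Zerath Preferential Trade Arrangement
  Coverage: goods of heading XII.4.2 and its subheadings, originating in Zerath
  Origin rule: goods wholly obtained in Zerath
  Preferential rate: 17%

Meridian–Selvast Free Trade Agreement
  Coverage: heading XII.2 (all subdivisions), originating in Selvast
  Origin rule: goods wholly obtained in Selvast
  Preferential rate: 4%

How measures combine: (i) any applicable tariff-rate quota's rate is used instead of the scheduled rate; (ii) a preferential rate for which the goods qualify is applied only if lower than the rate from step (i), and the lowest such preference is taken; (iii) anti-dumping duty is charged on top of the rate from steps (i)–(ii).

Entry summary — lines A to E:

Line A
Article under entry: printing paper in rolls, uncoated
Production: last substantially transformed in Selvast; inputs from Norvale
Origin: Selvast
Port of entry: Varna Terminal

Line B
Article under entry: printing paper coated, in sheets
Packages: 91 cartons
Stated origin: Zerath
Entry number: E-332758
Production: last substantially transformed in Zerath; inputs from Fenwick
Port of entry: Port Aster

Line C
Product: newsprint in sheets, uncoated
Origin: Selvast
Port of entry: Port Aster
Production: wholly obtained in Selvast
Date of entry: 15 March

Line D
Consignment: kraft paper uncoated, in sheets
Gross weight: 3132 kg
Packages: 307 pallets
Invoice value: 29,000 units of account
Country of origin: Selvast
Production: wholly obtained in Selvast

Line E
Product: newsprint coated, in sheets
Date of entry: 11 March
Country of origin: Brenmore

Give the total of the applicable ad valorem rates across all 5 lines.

Line A: printing paper → XII.4; uncoated → XII.4.2; in rolls → XII.4.2.1. Scheduled 16%. Selvast agreement on XII.2: XII.4.2.1 not covered. → 16%.
Line B: printing paper → XII.4; coated → XII.4.1; in sheets → XII.4.1.2. Scheduled 10%. Zerath agreement on XII.4.2: XII.4.1.2 not covered. → 10%.
Line C: newsprint → XII.1; uncoated → XII.1.1; in sheets → XII.1.1.2. Scheduled 31%. Selvast agreement on XII.2: XII.1.1.2 not covered. → 31%.
Line D: kraft paper → XII.2; uncoated → XII.2.1; in sheets → XII.2.1.2. Scheduled 2%. Selvast agreement on XII.2: wholly obtained → 4% available; preference 4% not lower than 2% → no reduction. → 2%.
Line E: newsprint → XII.1; coated → XII.1.2; in sheets → XII.1.2.1. Scheduled 31%. No special measure applies. → 31%.
Sum: 16% + 10% + 31% + 2% + 31% = 90%.

90%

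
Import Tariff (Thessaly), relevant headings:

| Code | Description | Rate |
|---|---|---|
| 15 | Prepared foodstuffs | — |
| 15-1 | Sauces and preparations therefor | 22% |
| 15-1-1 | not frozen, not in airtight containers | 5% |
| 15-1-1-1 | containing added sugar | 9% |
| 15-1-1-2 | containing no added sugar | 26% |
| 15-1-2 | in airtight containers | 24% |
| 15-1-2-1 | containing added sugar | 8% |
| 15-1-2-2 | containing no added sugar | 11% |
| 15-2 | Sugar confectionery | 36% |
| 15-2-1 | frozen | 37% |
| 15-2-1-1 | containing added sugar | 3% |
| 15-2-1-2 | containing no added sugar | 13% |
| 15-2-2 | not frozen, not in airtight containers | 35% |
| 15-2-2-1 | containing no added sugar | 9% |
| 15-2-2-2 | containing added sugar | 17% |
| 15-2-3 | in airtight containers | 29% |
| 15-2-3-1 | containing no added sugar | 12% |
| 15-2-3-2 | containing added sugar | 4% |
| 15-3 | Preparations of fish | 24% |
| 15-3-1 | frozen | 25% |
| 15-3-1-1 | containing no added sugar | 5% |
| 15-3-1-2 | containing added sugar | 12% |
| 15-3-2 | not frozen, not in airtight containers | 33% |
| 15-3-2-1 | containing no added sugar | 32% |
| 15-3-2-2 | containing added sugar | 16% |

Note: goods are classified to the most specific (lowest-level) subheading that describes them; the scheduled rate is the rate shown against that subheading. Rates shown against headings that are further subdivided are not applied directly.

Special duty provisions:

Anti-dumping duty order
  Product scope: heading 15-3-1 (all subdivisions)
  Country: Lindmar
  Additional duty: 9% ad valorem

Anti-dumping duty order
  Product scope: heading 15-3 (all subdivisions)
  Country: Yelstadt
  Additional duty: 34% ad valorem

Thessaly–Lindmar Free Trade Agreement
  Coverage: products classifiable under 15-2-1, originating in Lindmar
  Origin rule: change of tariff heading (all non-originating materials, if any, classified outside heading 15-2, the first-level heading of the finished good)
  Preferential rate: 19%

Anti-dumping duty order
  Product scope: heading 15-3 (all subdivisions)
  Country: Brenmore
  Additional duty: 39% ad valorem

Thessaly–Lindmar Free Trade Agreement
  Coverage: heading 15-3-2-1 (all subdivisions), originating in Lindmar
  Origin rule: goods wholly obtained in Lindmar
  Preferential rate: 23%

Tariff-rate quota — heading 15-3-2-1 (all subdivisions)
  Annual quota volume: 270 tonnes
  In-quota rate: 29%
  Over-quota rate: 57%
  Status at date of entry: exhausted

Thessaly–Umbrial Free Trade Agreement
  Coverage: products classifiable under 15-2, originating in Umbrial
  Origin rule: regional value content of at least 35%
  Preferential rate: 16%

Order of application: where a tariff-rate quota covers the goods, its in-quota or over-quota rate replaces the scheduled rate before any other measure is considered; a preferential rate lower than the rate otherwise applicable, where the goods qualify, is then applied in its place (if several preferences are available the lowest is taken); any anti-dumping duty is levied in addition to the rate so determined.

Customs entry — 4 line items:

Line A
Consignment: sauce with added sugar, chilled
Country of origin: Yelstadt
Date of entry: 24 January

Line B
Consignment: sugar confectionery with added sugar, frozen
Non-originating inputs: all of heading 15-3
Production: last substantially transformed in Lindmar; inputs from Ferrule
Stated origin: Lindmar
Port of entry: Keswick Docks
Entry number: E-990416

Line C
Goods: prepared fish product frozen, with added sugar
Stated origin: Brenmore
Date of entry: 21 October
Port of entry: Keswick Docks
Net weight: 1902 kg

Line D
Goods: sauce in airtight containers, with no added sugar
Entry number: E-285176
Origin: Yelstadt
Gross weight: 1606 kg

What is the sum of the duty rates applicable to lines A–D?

Line A: sauce → 15-1; chilled → 15-1-1; with added sugar → 15-1-1-1. Scheduled 9%. No special measure applies. → 9%.
Line B: sugar confectionery → 15-2; frozen → 15-2-1; with added sugar → 15-2-1-1. Scheduled 3%. Lindmar agreement on 15-2-1: CTH met → 19% available; Lindmar agreement on 15-3-2-1: 15-2-1-1 not covered; preference 19% not lower than 3% → no reduction. → 3%.
Line C: prepared fish product → 15-3; frozen → 15-3-1; with added sugar → 15-3-1-2. Scheduled 12%. anti-dumping (Brenmore, 15-3): +39%; total 12% + 39% = 51%. → 51%.
Line D: sauce → 15-1; in airtight containers → 15-1-2; with no added sugar → 15-1-2-2. Scheduled 11%. No special measure applies. → 11%.
Sum: 9% + 3% + 51% + 11% = 74%.

74%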